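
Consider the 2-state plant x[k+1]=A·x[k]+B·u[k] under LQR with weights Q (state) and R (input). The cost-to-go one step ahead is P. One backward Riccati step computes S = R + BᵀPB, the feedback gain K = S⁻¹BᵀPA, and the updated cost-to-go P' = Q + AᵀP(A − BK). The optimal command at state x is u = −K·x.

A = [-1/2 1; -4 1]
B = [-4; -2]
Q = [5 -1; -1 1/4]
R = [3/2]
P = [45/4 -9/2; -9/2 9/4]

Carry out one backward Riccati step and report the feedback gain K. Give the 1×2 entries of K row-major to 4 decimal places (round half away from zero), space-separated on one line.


-0.3038 -0.1899

BᵀP = [-36.0000 13.5000]
S = R + BᵀPB = [3/2] + [117.0000] = [118.5000]
BᵀPA = [-36.0000 -22.5000]
K = S⁻¹·BᵀPA = [-0.3038 -0.1899]
A−BK = [-1.7152 0.2405; -4.6076 0.6203]
AᵀP(A−BK) = [9.8758 -1.2104; -1.2104 0.2278]
P' = Q + AᵀP(A−BK) = [14.8758 -2.2104; -2.2104 0.4778]
tr(P') = 15.3536


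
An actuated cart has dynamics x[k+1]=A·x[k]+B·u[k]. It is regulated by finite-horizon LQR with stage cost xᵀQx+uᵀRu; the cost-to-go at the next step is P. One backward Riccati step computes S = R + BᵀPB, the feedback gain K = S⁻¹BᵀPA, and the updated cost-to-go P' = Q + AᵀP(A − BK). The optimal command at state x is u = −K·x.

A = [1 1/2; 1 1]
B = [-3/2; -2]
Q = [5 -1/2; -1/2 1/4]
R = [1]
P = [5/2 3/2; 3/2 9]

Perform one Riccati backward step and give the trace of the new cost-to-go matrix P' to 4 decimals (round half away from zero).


5.9425

BᵀP = [-6.7500 -20.2500]
S = R + BᵀPB = [1] + [50.6250] = [51.6250]
BᵀPA = [-27.0000 -23.6250]
K = S⁻¹·BᵀPA = [-0.5230 -0.4576]
A−BK = [0.2155 -0.1864; -0.0460 0.0847]
AᵀP(A−BK) = [0.3789 0.1441; 0.1441 0.3136]
P' = Q + AᵀP(A−BK) = [5.3789 -0.3559; -0.3559 0.5636]
tr(P') = 5.9425


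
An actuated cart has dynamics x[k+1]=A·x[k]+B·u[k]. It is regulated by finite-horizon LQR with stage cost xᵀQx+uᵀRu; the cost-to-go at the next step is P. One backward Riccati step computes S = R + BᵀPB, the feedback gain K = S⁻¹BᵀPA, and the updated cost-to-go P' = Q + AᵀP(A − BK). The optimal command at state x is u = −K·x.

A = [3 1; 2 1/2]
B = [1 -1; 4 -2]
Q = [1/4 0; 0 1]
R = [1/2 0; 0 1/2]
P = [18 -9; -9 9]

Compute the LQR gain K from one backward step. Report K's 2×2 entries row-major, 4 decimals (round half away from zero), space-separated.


BᵀP = [-18.0000 27.0000; 0.0000 -9.0000]
S = R + BᵀPB = [1/2 0; 0 1/2] + [90.0000 -36.0000; -36.0000 18.0000] = [90.5000 -36.0000; -36.0000 18.5000]
BᵀPA = [0.0000 -4.5000; -18.0000 -4.5000]
K = S⁻¹·BᵀPA = [-1.7132 -0.6484; -4.3067 -1.5050]
A−BK = [0.4065 0.1434; 0.2393 0.0836]
AᵀP(A−BK) = [12.4798 4.4108; 4.4108 1.5600]
P' = Q + AᵀP(A−BK) = [12.7298 4.4108; 4.4108 2.5600]
tr(P') = 15.2898

-1.7132 -0.6484 -4.3067 -1.5050


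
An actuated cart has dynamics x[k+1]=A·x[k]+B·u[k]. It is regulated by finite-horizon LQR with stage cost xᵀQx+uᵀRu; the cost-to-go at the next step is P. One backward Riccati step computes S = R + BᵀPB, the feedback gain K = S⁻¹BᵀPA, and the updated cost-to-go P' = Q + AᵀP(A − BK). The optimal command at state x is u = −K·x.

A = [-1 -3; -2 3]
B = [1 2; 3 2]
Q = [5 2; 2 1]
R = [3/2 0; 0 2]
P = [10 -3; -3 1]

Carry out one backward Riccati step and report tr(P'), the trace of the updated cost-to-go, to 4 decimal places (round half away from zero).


25.1569

BᵀP = [1.0000 0.0000; 14.0000 -4.0000]
S = R + BᵀPB = [3/2 0; 0 2] + [1.0000 2.0000; 2.0000 20.0000] = [2.5000 2.0000; 2.0000 22.0000]
BᵀPA = [-1.0000 -3.0000; -6.0000 -54.0000]
K = S⁻¹·BᵀPA = [-0.1961 0.8235; -0.2549 -2.5294]
A−BK = [-0.2941 1.2353; -0.9020 5.5882]
AᵀP(A−BK) = [0.2745 0.6471; 0.6471 18.8824]
P' = Q + AᵀP(A−BK) = [5.2745 2.6471; 2.6471 19.8824]
tr(P') = 25.1569


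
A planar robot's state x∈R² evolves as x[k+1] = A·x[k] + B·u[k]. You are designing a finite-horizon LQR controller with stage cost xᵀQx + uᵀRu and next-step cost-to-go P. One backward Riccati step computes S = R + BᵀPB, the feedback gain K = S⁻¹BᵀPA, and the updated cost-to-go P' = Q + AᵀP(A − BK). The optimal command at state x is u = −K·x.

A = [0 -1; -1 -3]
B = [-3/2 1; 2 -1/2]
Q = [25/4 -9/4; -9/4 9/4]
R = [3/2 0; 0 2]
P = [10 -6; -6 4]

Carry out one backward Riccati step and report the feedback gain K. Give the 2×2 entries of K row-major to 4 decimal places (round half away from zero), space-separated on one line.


BᵀP = [-27.0000 17.0000; 13.0000 -8.0000]
S = R + BᵀPB = [3/2 0; 0 2] + [74.5000 -35.5000; -35.5000 17.0000] = [76.0000 -35.5000; -35.5000 19.0000]
BᵀPA = [-17.0000 -24.0000; 8.0000 11.0000]
K = S⁻¹·BᵀPA = [-0.2122 -0.3565; 0.0245 -0.0871]
A−BK = [-0.3429 -1.4476; -0.5633 -2.3306]
AᵀP(A−BK) = [0.1959 0.6367; 0.6367 2.4027]
P' = Q + AᵀP(A−BK) = [6.4459 -1.6133; -1.6133 4.6527]
tr(P') = 11.0986

-0.2122 -0.3565 0.0245 -0.0871


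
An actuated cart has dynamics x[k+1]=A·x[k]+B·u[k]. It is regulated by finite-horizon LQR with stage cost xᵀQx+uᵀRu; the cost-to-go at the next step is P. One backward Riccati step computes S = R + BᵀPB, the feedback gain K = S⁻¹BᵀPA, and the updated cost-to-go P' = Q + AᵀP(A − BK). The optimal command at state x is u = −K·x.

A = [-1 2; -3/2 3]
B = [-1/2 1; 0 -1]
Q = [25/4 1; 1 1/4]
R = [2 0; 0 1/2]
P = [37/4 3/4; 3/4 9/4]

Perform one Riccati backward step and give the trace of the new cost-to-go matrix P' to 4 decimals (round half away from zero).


BᵀP = [-4.6250 -0.3750; 8.5000 -1.5000]
S = R + BᵀPB = [2 0; 0 1/2] + [2.3125 -4.2500; -4.2500 10.0000] = [4.3125 -4.2500; -4.2500 10.5000]
BᵀPA = [5.1875 -10.3750; -6.2500 12.5000]
K = S⁻¹·BᵀPA = [1.0253 -2.0505; -0.1803 0.3605]
A−BK = [-0.3071 0.6142; -1.6803 3.3605]
AᵀP(A−BK) = [10.1174 -20.2348; -20.2348 40.4696]
P' = Q + AᵀP(A−BK) = [16.3674 -19.2348; -19.2348 40.7196]
tr(P') = 57.0870

57.0870


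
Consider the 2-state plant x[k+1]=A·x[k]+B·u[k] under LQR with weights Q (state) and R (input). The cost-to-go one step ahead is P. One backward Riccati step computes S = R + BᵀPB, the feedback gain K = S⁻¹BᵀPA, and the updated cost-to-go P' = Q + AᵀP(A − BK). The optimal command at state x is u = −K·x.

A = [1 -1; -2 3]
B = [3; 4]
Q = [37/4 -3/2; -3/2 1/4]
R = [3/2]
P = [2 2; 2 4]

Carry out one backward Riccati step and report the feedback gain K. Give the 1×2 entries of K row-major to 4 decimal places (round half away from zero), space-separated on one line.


-0.2281 0.3954

BᵀP = [14.0000 22.0000]
S = R + BᵀPB = [3/2] + [130.0000] = [131.5000]
BᵀPA = [-30.0000 52.0000]
K = S⁻¹·BᵀPA = [-0.2281 0.3954]
A−BK = [1.6844 -2.1863; -1.0875 1.4183]
AᵀP(A−BK) = [3.1559 -4.1369; -4.1369 5.4373]
P' = Q + AᵀP(A−BK) = [12.4059 -5.6369; -5.6369 5.6873]
tr(P') = 18.0932


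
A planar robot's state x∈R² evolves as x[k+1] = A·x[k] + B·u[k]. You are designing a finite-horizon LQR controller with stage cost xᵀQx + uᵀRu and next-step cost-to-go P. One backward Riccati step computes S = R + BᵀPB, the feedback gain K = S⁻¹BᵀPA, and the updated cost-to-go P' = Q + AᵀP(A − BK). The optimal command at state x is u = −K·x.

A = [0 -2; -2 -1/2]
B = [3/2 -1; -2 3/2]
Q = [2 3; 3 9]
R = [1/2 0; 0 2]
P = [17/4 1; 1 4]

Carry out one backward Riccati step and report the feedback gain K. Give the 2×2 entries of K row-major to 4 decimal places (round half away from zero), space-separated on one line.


0.3892 -0.5405 -0.3676 -0.3784

BᵀP = [4.3750 -6.5000; -2.7500 5.0000]
S = R + BᵀPB = [1/2 0; 0 2] + [19.5625 -14.1250; -14.1250 10.2500] = [20.0625 -14.1250; -14.1250 12.2500]
BᵀPA = [13.0000 -5.5000; -10.0000 3.0000]
K = S⁻¹·BᵀPA = [0.3892 -0.5405; -0.3676 -0.3784]
A−BK = [-0.9514 -1.5676; -0.6703 -1.0135]
AᵀP(A−BK) = [7.2649 11.2432; 11.2432 18.1622]
P' = Q + AᵀP(A−BK) = [9.2649 14.2432; 14.2432 27.1622]
tr(P') = 36.4270


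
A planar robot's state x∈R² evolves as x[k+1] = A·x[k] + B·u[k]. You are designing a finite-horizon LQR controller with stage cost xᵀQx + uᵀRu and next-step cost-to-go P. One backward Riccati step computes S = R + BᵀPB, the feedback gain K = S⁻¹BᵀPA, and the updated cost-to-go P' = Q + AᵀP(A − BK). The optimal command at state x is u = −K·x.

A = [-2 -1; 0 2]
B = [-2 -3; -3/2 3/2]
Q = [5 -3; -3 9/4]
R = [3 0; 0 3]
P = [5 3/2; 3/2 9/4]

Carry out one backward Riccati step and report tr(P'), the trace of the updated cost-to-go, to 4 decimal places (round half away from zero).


10.1401

BᵀP = [-12.2500 -6.3750; -12.7500 -1.1250]
S = R + BᵀPB = [3 0; 0 3] + [34.0625 27.1875; 27.1875 36.5625] = [37.0625 27.1875; 27.1875 39.5625]
BᵀPA = [24.5000 -0.5000; 25.5000 10.5000]
K = S⁻¹·BᵀPA = [0.3796 -0.4198; 0.3837 0.5539]
A−BK = [-0.0897 -0.1779; -0.0062 0.5395]
AᵀP(A−BK) = [0.9159 0.1609; 0.1609 1.9742]
P' = Q + AᵀP(A−BK) = [5.9159 -2.8391; -2.8391 4.2242]
tr(P') = 10.1401


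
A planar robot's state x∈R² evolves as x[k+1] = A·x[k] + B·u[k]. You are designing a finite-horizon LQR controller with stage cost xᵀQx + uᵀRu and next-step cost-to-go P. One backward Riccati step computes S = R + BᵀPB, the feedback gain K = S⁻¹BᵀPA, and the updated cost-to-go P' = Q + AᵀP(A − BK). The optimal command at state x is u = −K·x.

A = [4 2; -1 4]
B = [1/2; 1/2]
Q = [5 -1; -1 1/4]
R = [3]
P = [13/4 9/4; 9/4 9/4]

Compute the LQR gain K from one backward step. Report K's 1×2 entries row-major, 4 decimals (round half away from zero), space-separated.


1.5909 2.6364

BᵀP = [2.7500 2.2500]
S = R + BᵀPB = [3] + [2.5000] = [5.5000]
BᵀPA = [8.7500 14.5000]
K = S⁻¹·BᵀPA = [1.5909 2.6364]
A−BK = [3.2045 0.6818; -1.7955 2.6818]
AᵀP(A−BK) = [22.3295 25.4318; 25.4318 46.7727]
P' = Q + AᵀP(A−BK) = [27.3295 24.4318; 24.4318 47.0227]
tr(P') = 74.3523


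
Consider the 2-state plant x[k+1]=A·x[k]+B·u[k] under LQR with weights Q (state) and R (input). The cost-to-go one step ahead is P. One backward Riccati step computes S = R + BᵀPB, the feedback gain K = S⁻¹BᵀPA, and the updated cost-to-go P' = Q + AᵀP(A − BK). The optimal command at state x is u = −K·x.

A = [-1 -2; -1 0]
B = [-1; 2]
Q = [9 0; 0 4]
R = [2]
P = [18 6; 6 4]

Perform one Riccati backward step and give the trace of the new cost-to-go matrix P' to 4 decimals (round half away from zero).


105.6667

BᵀP = [-6.0000 2.0000]
S = R + BᵀPB = [2] + [10.0000] = [12.0000]
BᵀPA = [4.0000 12.0000]
K = S⁻¹·BᵀPA = [0.3333 1.0000]
A−BK = [-0.6667 -1.0000; -1.6667 -2.0000]
AᵀP(A−BK) = [32.6667 44.0000; 44.0000 60.0000]
P' = Q + AᵀP(A−BK) = [41.6667 44.0000; 44.0000 64.0000]
tr(P') = 105.6667


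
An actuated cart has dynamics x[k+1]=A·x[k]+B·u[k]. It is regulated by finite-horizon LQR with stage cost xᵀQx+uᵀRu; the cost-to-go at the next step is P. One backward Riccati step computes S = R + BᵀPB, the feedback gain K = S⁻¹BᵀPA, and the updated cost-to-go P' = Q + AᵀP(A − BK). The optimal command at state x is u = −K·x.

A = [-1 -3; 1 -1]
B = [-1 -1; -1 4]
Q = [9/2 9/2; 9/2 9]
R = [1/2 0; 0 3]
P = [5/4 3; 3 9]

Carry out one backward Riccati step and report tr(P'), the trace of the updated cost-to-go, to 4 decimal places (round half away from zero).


15.4028

BᵀP = [-4.2500 -12.0000; 10.7500 33.0000]
S = R + BᵀPB = [1/2 0; 0 3] + [16.2500 -43.7500; -43.7500 121.2500] = [16.7500 -43.7500; -43.7500 124.2500]
BᵀPA = [-7.7500 24.7500; 22.2500 -65.2500]
K = S⁻¹·BᵀPA = [0.0628 1.3194; 0.2012 -0.0606]
A−BK = [-0.7360 -1.7412; 0.2580 0.5617]
AᵀP(A−BK) = [0.2603 0.3231; 0.3231 1.6425]
P' = Q + AᵀP(A−BK) = [4.7603 4.8231; 4.8231 10.6425]
tr(P') = 15.4028


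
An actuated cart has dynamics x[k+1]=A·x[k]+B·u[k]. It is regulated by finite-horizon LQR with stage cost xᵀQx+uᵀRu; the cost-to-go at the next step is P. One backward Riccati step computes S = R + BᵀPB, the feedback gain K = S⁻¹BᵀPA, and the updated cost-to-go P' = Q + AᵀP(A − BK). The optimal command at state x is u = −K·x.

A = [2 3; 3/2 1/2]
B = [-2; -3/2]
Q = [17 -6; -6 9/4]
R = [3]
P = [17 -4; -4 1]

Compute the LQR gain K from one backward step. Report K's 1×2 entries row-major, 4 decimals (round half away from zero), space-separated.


BᵀP = [-28.0000 6.5000]
S = R + BᵀPB = [3] + [46.2500] = [49.2500]
BᵀPA = [-46.2500 -80.7500]
K = S⁻¹·BᵀPA = [-0.9391 -1.6396]
A−BK = [0.1218 -0.2792; 0.0914 -1.9594]
AᵀP(A−BK) = [2.8173 4.9188; 4.9188 8.8528]
P' = Q + AᵀP(A−BK) = [19.8173 -1.0812; -1.0812 11.1028]
tr(P') = 30.9201

-0.9391 -1.6396


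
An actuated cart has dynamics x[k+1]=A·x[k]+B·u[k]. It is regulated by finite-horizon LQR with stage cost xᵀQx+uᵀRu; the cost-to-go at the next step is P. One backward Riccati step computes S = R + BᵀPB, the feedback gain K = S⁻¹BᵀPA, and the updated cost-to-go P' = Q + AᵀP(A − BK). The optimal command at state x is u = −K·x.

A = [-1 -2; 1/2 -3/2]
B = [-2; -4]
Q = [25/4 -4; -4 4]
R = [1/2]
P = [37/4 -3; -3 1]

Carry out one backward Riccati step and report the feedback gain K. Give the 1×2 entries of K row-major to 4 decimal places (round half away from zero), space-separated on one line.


1.3636 1.8182

BᵀP = [-6.5000 2.0000]
S = R + BᵀPB = [1/2] + [5.0000] = [5.5000]
BᵀPA = [7.5000 10.0000]
K = S⁻¹·BᵀPA = [1.3636 1.8182]
A−BK = [1.7273 1.6364; 5.9545 5.7727]
AᵀP(A−BK) = [2.2727 2.6136; 2.6136 3.0682]
P' = Q + AᵀP(A−BK) = [8.5227 -1.3864; -1.3864 7.0682]
tr(P') = 15.5909


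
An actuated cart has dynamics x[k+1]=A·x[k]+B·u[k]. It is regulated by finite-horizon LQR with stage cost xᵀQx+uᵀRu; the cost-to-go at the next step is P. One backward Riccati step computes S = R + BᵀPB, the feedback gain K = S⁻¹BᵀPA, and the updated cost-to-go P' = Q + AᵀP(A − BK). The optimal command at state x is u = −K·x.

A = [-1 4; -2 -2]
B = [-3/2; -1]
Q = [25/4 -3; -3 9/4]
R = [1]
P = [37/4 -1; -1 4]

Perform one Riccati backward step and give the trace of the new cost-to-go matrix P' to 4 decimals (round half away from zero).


100.9603

BᵀP = [-12.8750 -2.5000]
S = R + BᵀPB = [1] + [21.8125] = [22.8125]
BᵀPA = [17.8750 -46.5000]
K = S⁻¹·BᵀPA = [0.7836 -2.0384]
A−BK = [0.1753 0.9425; -1.2164 -4.0384]
AᵀP(A−BK) = [7.2438 21.4356; 21.4356 85.2164]
P' = Q + AᵀP(A−BK) = [13.4938 18.4356; 18.4356 87.4664]
tr(P') = 100.9603


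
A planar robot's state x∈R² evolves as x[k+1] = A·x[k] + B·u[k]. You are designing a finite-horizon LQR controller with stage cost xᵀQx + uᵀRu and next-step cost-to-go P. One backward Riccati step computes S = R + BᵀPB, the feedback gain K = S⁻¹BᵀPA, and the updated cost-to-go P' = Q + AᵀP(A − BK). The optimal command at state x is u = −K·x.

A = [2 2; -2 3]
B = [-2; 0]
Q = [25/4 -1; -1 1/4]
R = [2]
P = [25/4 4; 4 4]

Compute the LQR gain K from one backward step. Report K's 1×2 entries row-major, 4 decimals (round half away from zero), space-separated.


BᵀP = [-12.5000 -8.0000]
S = R + BᵀPB = [2] + [25.0000] = [27.0000]
BᵀPA = [-9.0000 -49.0000]
K = S⁻¹·BᵀPA = [-0.3333 -1.8148]
A−BK = [1.3333 -1.6296; -2.0000 3.0000]
AᵀP(A−BK) = [6.0000 -7.3333; -7.3333 20.0741]
P' = Q + AᵀP(A−BK) = [12.2500 -8.3333; -8.3333 20.3241]
tr(P') = 32.5741

-0.3333 -1.8148


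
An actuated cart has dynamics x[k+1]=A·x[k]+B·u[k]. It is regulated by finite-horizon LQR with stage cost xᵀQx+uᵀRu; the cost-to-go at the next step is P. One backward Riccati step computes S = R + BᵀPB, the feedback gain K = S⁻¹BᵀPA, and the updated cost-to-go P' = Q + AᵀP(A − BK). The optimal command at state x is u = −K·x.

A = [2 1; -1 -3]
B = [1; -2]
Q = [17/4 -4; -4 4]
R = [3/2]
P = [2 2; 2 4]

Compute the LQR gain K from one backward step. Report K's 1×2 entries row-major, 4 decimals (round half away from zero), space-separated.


0.1739 1.3913

BᵀP = [-2.0000 -6.0000]
S = R + BᵀPB = [3/2] + [10.0000] = [11.5000]
BᵀPA = [2.0000 16.0000]
K = S⁻¹·BᵀPA = [0.1739 1.3913]
A−BK = [1.8261 -0.3913; -0.6522 -0.2174]
AᵀP(A−BK) = [3.6522 -0.7826; -0.7826 3.7391]
P' = Q + AᵀP(A−BK) = [7.9022 -4.7826; -4.7826 7.7391]
tr(P') = 15.6413


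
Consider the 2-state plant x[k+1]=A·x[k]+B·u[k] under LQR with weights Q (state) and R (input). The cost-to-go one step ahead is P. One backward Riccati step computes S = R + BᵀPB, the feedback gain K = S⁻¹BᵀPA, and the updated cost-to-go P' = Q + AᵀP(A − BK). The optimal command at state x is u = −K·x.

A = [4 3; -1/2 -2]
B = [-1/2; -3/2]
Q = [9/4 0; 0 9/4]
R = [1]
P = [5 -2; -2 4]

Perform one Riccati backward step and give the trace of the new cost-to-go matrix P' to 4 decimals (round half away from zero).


BᵀP = [0.5000 -5.0000]
S = R + BᵀPB = [1] + [7.2500] = [8.2500]
BᵀPA = [4.5000 11.5000]
K = S⁻¹·BᵀPA = [0.5455 1.3939]
A−BK = [4.2727 3.6970; 0.3182 0.0909]
AᵀP(A−BK) = [86.5455 76.7273; 76.7273 68.9697]
P' = Q + AᵀP(A−BK) = [88.7955 76.7273; 76.7273 71.2197]
tr(P') = 160.0152

160.0152


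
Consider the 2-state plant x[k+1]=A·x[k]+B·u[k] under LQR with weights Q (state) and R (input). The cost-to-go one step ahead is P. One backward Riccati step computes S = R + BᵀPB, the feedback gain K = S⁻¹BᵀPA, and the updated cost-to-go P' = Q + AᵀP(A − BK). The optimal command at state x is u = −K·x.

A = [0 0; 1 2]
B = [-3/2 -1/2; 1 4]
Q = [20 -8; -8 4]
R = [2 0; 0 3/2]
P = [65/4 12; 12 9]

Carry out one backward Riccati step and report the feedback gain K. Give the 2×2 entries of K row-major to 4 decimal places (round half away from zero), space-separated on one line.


BᵀP = [-12.3750 -9.0000; 39.8750 30.0000]
S = R + BᵀPB = [2 0; 0 3/2] + [9.5625 -29.8125; -29.8125 100.0625] = [11.5625 -29.8125; -29.8125 101.5625]
BᵀPA = [-9.0000 -18.0000; 30.0000 60.0000]
K = S⁻¹·BᵀPA = [-0.0690 -0.1379; 0.2751 0.5503]
A−BK = [0.0341 0.0683; -0.0316 -0.0633]
AᵀP(A−BK) = [0.1251 0.2502; 0.2502 0.5004]
P' = Q + AᵀP(A−BK) = [20.1251 -7.7498; -7.7498 4.5004]
tr(P') = 24.6255

-0.0690 -0.1379 0.2751 0.5503


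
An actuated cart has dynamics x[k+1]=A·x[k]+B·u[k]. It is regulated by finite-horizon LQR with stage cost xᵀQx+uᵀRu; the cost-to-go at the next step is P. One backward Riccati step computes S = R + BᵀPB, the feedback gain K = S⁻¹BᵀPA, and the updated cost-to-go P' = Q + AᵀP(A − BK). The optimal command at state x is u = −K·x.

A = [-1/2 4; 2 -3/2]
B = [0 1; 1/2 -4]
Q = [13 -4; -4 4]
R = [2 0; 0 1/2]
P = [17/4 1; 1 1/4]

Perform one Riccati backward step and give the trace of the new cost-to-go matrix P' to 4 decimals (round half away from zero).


BᵀP = [0.5000 0.1250; 0.2500 0.0000]
S = R + BᵀPB = [2 0; 0 1/2] + [0.0625 0.0000; 0.0000 0.2500] = [2.0625 0.0000; 0.0000 0.7500]
BᵀPA = [0.0000 1.8125; -0.1250 1.0000]
K = S⁻¹·BᵀPA = [0.0000 0.8788; -0.1667 1.3333]
A−BK = [-0.3333 2.6667; 1.3333 3.3939]
AᵀP(A−BK) = [0.0417 -0.3333; -0.3333 53.6364]
P' = Q + AᵀP(A−BK) = [13.0417 -4.3333; -4.3333 57.6364]
tr(P') = 70.6780

70.6780


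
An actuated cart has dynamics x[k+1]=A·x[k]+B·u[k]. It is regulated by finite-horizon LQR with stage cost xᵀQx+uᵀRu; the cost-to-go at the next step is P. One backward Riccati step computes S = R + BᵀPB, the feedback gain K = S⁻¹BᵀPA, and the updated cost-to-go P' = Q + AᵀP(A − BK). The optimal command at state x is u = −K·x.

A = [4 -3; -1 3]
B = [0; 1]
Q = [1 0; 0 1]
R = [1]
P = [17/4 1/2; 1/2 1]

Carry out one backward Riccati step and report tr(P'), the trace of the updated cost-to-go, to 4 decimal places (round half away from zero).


BᵀP = [0.5000 1.0000]
S = R + BᵀPB = [1] + [1.0000] = [2.0000]
BᵀPA = [1.0000 1.5000]
K = S⁻¹·BᵀPA = [0.5000 0.7500]
A−BK = [4.0000 -3.0000; -1.5000 2.2500]
AᵀP(A−BK) = [64.5000 -47.2500; -47.2500 37.1250]
P' = Q + AᵀP(A−BK) = [65.5000 -47.2500; -47.2500 38.1250]
tr(P') = 103.6250

103.6250


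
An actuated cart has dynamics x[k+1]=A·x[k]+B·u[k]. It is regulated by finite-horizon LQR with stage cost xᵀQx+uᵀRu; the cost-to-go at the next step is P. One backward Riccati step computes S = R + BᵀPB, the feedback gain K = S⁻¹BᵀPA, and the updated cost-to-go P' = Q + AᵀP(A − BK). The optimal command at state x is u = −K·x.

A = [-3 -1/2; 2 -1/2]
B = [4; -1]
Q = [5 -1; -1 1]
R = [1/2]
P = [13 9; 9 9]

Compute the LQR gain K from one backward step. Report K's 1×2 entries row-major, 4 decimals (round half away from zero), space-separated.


-0.5155 -0.2405

BᵀP = [43.0000 27.0000]
S = R + BᵀPB = [1/2] + [145.0000] = [145.5000]
BᵀPA = [-75.0000 -35.0000]
K = S⁻¹·BᵀPA = [-0.5155 -0.2405]
A−BK = [-0.9381 0.4622; 1.4845 -0.7405]
AᵀP(A−BK) = [6.3402 -3.0412; -3.0412 1.5808]
P' = Q + AᵀP(A−BK) = [11.3402 -4.0412; -4.0412 2.5808]
tr(P') = 13.9210


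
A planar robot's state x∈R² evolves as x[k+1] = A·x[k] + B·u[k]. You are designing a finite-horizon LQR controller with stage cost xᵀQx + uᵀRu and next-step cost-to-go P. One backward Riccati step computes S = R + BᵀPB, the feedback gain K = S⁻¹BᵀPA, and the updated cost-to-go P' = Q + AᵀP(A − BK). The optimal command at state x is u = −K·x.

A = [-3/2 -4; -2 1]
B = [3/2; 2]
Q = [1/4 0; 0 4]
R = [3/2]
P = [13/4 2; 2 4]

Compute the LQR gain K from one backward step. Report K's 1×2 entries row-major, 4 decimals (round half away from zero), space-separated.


-0.9593 -0.6655

BᵀP = [8.8750 11.0000]
S = R + BᵀPB = [3/2] + [35.3125] = [36.8125]
BᵀPA = [-35.3125 -24.5000]
K = S⁻¹·BᵀPA = [-0.9593 -0.6655]
A−BK = [-0.0611 -3.0017; -0.0815 2.3311]
AᵀP(A−BK) = [1.4389 0.9983; 0.9983 23.6944]
P' = Q + AᵀP(A−BK) = [1.6889 0.9983; 0.9983 27.6944]
tr(P') = 29.3833


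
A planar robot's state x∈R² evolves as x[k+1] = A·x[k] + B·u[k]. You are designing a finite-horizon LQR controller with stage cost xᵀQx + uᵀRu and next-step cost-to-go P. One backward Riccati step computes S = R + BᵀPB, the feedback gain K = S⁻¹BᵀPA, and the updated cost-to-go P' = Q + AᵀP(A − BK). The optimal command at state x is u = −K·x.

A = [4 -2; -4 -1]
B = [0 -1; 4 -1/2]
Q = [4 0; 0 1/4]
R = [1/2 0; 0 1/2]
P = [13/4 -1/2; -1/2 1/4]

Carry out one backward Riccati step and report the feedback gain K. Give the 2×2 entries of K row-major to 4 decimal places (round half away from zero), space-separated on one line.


BᵀP = [-2.0000 1.0000; -3.0000 0.3750]
S = R + BᵀPB = [1/2 0; 0 1/2] + [4.0000 1.5000; 1.5000 2.8125] = [4.5000 1.5000; 1.5000 3.3125]
BᵀPA = [-12.0000 3.0000; -13.5000 5.6250]
K = S⁻¹·BᵀPA = [-1.5407 0.1185; -3.3778 1.6444]
A−BK = [0.6222 -0.3556; 0.4741 -0.6519]
AᵀP(A−BK) = [7.9111 -3.3778; -3.3778 1.6444]
P' = Q + AᵀP(A−BK) = [11.9111 -3.3778; -3.3778 1.8944]
tr(P') = 13.8056

-1.5407 0.1185 -3.3778 1.6444


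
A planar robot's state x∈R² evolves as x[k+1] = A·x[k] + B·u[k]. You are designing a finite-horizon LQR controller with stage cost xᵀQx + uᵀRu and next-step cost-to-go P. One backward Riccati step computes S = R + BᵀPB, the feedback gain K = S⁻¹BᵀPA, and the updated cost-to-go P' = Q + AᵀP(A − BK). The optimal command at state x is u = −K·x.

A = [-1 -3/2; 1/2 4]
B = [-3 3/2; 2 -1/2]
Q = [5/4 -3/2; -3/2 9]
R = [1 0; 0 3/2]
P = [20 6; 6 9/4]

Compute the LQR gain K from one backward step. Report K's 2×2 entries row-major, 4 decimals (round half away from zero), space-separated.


0.2791 0.4186 -0.1275 0.4812

BᵀP = [-48.0000 -13.5000; 27.0000 7.8750]
S = R + BᵀPB = [1 0; 0 3/2] + [117.0000 -65.2500; -65.2500 36.5625] = [118.0000 -65.2500; -65.2500 38.0625]
BᵀPA = [41.2500 18.0000; -23.0625 -9.0000]
K = S⁻¹·BᵀPA = [0.2791 0.4186; -0.1275 0.4812]
A−BK = [0.0285 -0.9659; -0.1219 3.4034]
AᵀP(A−BK) = [0.1103 -0.1708; -0.1708 5.7955]
P' = Q + AᵀP(A−BK) = [1.3603 -1.6708; -1.6708 14.7955]
tr(P') = 16.1558


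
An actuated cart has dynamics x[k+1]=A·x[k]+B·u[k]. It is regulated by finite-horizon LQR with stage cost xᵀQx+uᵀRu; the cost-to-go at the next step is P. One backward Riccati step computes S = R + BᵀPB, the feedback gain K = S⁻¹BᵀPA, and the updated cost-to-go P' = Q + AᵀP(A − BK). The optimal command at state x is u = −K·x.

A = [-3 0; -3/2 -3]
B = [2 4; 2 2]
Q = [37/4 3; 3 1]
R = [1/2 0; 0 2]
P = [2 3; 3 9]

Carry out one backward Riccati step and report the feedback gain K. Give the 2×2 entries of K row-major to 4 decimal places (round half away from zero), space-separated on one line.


-0.3894 -1.6991 -0.4469 0.5044

BᵀP = [10.0000 24.0000; 14.0000 30.0000]
S = R + BᵀPB = [1/2 0; 0 2] + [68.0000 88.0000; 88.0000 116.0000] = [68.5000 88.0000; 88.0000 118.0000]
BᵀPA = [-66.0000 -72.0000; -87.0000 -90.0000]
K = S⁻¹·BᵀPA = [-0.3894 -1.6991; -0.4469 0.5044]
A−BK = [-0.4336 1.3805; 0.1726 -0.6106]
AᵀP(A−BK) = [0.6704 -0.7566; -0.7566 4.0619]
P' = Q + AᵀP(A−BK) = [9.9204 2.2434; 2.2434 5.0619]
tr(P') = 14.9823


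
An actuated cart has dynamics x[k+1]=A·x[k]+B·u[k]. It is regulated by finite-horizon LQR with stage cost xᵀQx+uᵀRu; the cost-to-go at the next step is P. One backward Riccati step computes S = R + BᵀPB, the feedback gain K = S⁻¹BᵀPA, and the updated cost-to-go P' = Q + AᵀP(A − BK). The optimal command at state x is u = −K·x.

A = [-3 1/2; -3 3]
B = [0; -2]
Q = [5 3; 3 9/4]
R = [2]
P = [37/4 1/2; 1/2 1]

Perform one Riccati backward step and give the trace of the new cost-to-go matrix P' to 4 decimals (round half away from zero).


BᵀP = [-1.0000 -2.0000]
S = R + BᵀPB = [2] + [4.0000] = [6.0000]
BᵀPA = [9.0000 -6.5000]
K = S⁻¹·BᵀPA = [1.5000 -1.0833]
A−BK = [-3.0000 0.5000; 0.0000 0.8333]
AᵀP(A−BK) = [87.7500 -18.3750; -18.3750 5.7708]
P' = Q + AᵀP(A−BK) = [92.7500 -15.3750; -15.3750 8.0208]
tr(P') = 100.7708

100.7708


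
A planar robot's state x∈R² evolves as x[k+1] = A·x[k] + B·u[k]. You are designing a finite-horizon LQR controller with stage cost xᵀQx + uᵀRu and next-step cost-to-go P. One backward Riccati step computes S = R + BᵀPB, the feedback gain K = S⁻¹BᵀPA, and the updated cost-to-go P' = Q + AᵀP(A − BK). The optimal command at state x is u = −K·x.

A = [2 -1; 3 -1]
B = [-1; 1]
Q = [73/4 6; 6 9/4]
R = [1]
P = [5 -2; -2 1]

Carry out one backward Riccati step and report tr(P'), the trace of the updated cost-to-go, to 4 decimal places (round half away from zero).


BᵀP = [-7.0000 3.0000]
S = R + BᵀPB = [1] + [10.0000] = [11.0000]
BᵀPA = [-5.0000 4.0000]
K = S⁻¹·BᵀPA = [-0.4545 0.3636]
A−BK = [1.5455 -0.6364; 3.4545 -1.3636]
AᵀP(A−BK) = [2.7273 -1.1818; -1.1818 0.5455]
P' = Q + AᵀP(A−BK) = [20.9773 4.8182; 4.8182 2.7955]
tr(P') = 23.7727

23.7727


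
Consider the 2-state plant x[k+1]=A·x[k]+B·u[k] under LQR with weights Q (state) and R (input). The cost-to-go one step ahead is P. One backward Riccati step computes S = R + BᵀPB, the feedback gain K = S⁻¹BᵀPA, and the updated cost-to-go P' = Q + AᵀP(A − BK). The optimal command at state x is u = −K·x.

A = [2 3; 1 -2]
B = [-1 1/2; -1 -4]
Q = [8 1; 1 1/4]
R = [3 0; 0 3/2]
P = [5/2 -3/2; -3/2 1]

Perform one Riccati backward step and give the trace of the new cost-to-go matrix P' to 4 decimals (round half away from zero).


BᵀP = [-1.0000 0.5000; 7.2500 -4.7500]
S = R + BᵀPB = [3 0; 0 3/2] + [0.5000 -2.5000; -2.5000 22.6250] = [3.5000 -2.5000; -2.5000 24.1250]
BᵀPA = [-1.5000 -4.0000; 9.7500 31.2500]
K = S⁻¹·BᵀPA = [-0.1511 -0.2350; 0.3885 1.2710]
A−BK = [1.6547 2.1295; 2.4029 2.8489]
AᵀP(A−BK) = [0.9856 1.7554; 1.7554 3.8417]
P' = Q + AᵀP(A−BK) = [8.9856 2.7554; 2.7554 4.0917]
tr(P') = 13.0773

13.0773


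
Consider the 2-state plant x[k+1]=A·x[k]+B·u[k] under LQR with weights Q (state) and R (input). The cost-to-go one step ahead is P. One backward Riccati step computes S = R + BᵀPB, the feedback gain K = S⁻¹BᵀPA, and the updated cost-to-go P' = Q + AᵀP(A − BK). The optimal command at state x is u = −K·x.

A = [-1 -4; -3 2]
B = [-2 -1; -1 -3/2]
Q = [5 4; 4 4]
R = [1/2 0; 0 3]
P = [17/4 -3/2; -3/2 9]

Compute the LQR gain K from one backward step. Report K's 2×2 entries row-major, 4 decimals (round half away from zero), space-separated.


-0.1531 2.8956 1.7587 -2.7100

BᵀP = [-7.0000 -6.0000; -2.0000 -12.0000]
S = R + BᵀPB = [1/2 0; 0 3] + [20.0000 16.0000; 16.0000 20.0000] = [20.5000 16.0000; 16.0000 23.0000]
BᵀPA = [25.0000 16.0000; 38.0000 -16.0000]
K = S⁻¹·BᵀPA = [-0.1531 2.8956; 1.7587 -2.7100]
A−BK = [0.4524 -0.9188; -0.5151 0.8306]
AᵀP(A−BK) = [13.2477 -21.4107; -21.4107 38.3109]
P' = Q + AᵀP(A−BK) = [18.2477 -17.4107; -17.4107 42.3109]
tr(P') = 60.5586


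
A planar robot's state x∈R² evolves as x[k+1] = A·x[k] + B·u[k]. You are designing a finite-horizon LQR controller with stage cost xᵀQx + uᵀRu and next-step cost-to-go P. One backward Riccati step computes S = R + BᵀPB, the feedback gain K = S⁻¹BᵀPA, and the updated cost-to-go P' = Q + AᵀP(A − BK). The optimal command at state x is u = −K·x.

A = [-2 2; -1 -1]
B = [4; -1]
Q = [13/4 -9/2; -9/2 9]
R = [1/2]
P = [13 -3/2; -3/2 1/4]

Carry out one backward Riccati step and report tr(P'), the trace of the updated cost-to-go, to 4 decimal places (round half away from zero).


12.6679

BᵀP = [53.5000 -6.2500]
S = R + BᵀPB = [1/2] + [220.2500] = [220.7500]
BᵀPA = [-100.7500 113.2500]
K = S⁻¹·BᵀPA = [-0.4564 0.5130]
A−BK = [-0.1744 -0.0521; -1.4564 -0.4870]
AᵀP(A−BK) = [0.2678 -0.0629; -0.0629 0.1501]
P' = Q + AᵀP(A−BK) = [3.5178 -4.5629; -4.5629 9.1501]
tr(P') = 12.6679


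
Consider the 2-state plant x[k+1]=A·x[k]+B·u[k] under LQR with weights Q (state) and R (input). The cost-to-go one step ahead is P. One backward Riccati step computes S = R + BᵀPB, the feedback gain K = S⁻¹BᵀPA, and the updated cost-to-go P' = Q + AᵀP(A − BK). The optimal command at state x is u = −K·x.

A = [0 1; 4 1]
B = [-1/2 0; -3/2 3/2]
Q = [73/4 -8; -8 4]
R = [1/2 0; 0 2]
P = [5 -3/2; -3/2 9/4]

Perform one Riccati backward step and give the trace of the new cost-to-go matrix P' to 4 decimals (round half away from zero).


BᵀP = [-0.2500 -2.6250; -2.2500 3.3750]
S = R + BᵀPB = [1/2 0; 0 2] + [4.0625 -3.9375; -3.9375 5.0625] = [4.5625 -3.9375; -3.9375 7.0625]
BᵀPA = [-10.5000 -2.8750; 13.5000 1.1250]
K = S⁻¹·BᵀPA = [-1.2561 -0.9495; 1.2112 -0.3701]
A−BK = [-0.6280 0.5252; 0.2991 0.1308]
AᵀP(A−BK) = [6.4598 -1.9738; -1.9738 1.9364]
P' = Q + AᵀP(A−BK) = [24.7098 -9.9738; -9.9738 5.9364]
tr(P') = 30.6463

30.6463


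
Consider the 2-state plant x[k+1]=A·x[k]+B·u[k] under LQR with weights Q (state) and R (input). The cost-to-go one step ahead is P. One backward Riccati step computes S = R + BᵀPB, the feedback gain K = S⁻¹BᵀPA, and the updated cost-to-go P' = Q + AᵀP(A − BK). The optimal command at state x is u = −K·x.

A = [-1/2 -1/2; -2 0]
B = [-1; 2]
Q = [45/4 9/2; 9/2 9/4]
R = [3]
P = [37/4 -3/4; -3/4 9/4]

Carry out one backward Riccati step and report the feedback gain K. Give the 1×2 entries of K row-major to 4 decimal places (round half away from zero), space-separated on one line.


BᵀP = [-10.7500 5.2500]
S = R + BᵀPB = [3] + [21.2500] = [24.2500]
BᵀPA = [-5.1250 5.3750]
K = S⁻¹·BᵀPA = [-0.2113 0.2216]
A−BK = [-0.7113 -0.2784; -1.5773 -0.4433]
AᵀP(A−BK) = [8.7294 2.6985; 2.6985 1.1211]
P' = Q + AᵀP(A−BK) = [19.9794 7.1985; 7.1985 3.3711]
tr(P') = 23.3505

-0.2113 0.2216


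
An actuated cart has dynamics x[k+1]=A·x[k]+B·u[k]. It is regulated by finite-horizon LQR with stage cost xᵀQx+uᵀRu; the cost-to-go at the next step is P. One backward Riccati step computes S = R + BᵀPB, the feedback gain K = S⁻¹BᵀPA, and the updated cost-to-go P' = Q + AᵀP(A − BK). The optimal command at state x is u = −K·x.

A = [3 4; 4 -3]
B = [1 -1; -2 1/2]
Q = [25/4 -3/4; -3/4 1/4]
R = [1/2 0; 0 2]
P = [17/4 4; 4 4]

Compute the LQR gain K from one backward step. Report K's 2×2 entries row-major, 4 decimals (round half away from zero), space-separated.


BᵀP = [-3.7500 -4.0000; -2.2500 -2.0000]
S = R + BᵀPB = [1/2 0; 0 2] + [4.2500 1.7500; 1.7500 1.2500] = [4.7500 1.7500; 1.7500 3.2500]
BᵀPA = [-27.2500 -3.0000; -14.7500 -3.0000]
K = S⁻¹·BᵀPA = [-5.0707 -0.3636; -1.8081 -0.7273]
A−BK = [6.2626 3.6364; -5.2374 -3.3636]
AᵀP(A−BK) = [33.4040 10.3636; 10.3636 4.7273]
P' = Q + AᵀP(A−BK) = [39.6540 9.6136; 9.6136 4.9773]
tr(P') = 44.6313

-5.0707 -0.3636 -1.8081 -0.7273


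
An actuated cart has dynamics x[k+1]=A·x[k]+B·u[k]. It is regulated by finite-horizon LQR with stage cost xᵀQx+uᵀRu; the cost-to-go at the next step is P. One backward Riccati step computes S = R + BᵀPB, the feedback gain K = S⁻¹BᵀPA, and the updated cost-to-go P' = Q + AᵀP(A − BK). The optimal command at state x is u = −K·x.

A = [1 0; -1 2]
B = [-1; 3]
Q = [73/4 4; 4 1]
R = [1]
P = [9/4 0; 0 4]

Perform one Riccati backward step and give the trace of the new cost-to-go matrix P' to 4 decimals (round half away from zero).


BᵀP = [-2.2500 12.0000]
S = R + BᵀPB = [1] + [38.2500] = [39.2500]
BᵀPA = [-14.2500 24.0000]
K = S⁻¹·BᵀPA = [-0.3631 0.6115]
A−BK = [0.6369 0.6115; 0.0892 0.1656]
AᵀP(A−BK) = [1.0764 0.7134; 0.7134 1.3248]
P' = Q + AᵀP(A−BK) = [19.3264 4.7134; 4.7134 2.3248]
tr(P') = 21.6513

21.6513


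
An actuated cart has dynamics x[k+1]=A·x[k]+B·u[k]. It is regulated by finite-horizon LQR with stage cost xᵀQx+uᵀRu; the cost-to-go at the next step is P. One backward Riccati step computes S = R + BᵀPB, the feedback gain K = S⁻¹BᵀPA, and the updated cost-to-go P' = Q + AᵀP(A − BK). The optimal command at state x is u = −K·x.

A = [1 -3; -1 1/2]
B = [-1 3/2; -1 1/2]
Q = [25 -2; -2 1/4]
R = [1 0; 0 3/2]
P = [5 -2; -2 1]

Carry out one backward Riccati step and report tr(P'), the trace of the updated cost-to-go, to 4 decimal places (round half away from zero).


34.2009

BᵀP = [-3.0000 1.0000; 6.5000 -2.5000]
S = R + BᵀPB = [1 0; 0 3/2] + [2.0000 -4.0000; -4.0000 8.5000] = [3.0000 -4.0000; -4.0000 10.0000]
BᵀPA = [-4.0000 9.5000; 9.0000 -20.7500]
K = S⁻¹·BᵀPA = [-0.2857 0.8571; 0.7857 -1.7321]
A−BK = [-0.4643 0.4554; -1.6786 2.2232]
AᵀP(A−BK) = [1.7857 -3.4821; -3.4821 7.1652]
P' = Q + AᵀP(A−BK) = [26.7857 -5.4821; -5.4821 7.4152]
tr(P') = 34.2009


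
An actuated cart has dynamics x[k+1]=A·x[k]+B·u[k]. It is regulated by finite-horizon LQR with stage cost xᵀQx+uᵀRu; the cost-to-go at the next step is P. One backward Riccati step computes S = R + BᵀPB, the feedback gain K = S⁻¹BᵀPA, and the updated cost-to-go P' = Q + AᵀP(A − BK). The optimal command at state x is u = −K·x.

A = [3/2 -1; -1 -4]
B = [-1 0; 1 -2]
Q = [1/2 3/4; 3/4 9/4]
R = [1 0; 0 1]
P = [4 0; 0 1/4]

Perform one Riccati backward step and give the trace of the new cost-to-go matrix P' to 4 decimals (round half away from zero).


BᵀP = [-4.0000 0.2500; 0.0000 -0.5000]
S = R + BᵀPB = [1 0; 0 1] + [4.2500 -0.5000; -0.5000 1.0000] = [5.2500 -0.5000; -0.5000 2.0000]
BᵀPA = [-6.2500 3.0000; 0.5000 2.0000]
K = S⁻¹·BᵀPA = [-1.1951 0.6829; -0.0488 1.1707]
A−BK = [0.3049 -0.3171; 0.0976 -2.3415]
AᵀP(A−BK) = [1.8049 -1.3171; -1.3171 3.6098]
P' = Q + AᵀP(A−BK) = [2.3049 -0.5671; -0.5671 5.8598]
tr(P') = 8.1646

8.1646


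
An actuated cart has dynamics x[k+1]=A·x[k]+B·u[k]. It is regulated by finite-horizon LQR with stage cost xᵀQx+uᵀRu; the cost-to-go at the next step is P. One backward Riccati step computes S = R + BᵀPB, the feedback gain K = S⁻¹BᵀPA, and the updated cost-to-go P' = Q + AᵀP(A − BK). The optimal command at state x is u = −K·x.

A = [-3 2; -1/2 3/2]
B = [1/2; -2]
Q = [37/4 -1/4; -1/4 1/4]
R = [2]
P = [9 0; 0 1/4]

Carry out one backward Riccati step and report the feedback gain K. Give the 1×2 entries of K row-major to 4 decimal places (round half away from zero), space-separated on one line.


-2.5238 1.5714

BᵀP = [4.5000 -0.5000]
S = R + BᵀPB = [2] + [3.2500] = [5.2500]
BᵀPA = [-13.2500 8.2500]
K = S⁻¹·BᵀPA = [-2.5238 1.5714]
A−BK = [-1.7381 1.2143; -5.5476 4.6429]
AᵀP(A−BK) = [47.6220 -33.3661; -33.3661 23.5982]
P' = Q + AᵀP(A−BK) = [56.8720 -33.6161; -33.6161 23.8482]
tr(P') = 80.7202


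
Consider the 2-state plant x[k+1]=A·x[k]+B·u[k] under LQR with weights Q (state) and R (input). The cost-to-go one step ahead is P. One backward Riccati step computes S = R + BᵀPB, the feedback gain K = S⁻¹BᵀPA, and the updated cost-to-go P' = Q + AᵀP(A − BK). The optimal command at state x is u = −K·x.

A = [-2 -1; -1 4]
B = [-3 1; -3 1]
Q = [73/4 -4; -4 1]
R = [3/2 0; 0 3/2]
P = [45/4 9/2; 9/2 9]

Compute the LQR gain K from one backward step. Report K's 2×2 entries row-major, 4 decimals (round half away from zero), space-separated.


BᵀP = [-47.2500 -40.5000; 15.7500 13.5000]
S = R + BᵀPB = [3/2 0; 0 3/2] + [263.2500 -87.7500; -87.7500 29.2500] = [264.7500 -87.7500; -87.7500 30.7500]
BᵀPA = [135.0000 -114.7500; -45.0000 38.2500]
K = S⁻¹·BᵀPA = [0.4592 -0.3903; -0.1531 0.1301]
A−BK = [-0.4694 -2.3010; 0.5306 2.6990]
AᵀP(A−BK) = [3.1224 13.5459; 13.5459 69.4860]
P' = Q + AᵀP(A−BK) = [21.3724 9.5459; 9.5459 70.4860]
tr(P') = 91.8584

0.4592 -0.3903 -0.1531 0.1301


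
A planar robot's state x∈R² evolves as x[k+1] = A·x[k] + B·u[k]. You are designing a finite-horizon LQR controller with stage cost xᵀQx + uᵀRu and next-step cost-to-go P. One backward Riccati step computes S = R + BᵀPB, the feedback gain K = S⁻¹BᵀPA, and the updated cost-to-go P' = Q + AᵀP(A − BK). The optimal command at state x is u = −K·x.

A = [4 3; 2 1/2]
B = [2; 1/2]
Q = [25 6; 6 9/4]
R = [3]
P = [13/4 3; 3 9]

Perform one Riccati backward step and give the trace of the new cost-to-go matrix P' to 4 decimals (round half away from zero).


52.6340

BᵀP = [8.0000 10.5000]
S = R + BᵀPB = [3] + [21.2500] = [24.2500]
BᵀPA = [53.0000 29.2500]
K = S⁻¹·BᵀPA = [2.1856 1.2062]
A−BK = [-0.3711 0.5876; 0.9072 -0.1031]
AᵀP(A−BK) = [20.1649 8.0722; 8.0722 5.2191]
P' = Q + AᵀP(A−BK) = [45.1649 14.0722; 14.0722 7.4691]
tr(P') = 52.6340


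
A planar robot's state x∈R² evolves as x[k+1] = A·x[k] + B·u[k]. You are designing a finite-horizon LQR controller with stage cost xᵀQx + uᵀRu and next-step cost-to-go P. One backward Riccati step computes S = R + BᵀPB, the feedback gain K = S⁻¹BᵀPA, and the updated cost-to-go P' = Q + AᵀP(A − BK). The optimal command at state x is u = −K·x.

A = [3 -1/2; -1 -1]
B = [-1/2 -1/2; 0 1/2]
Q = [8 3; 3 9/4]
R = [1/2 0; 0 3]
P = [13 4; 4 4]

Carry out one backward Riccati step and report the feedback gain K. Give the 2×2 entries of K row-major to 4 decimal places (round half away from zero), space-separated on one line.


BᵀP = [-6.5000 -2.0000; -4.5000 0.0000]
S = R + BᵀPB = [1/2 0; 0 3] + [3.2500 2.2500; 2.2500 2.2500] = [3.7500 2.2500; 2.2500 5.2500]
BᵀPA = [-17.5000 5.2500; -13.5000 2.2500]
K = S⁻¹·BᵀPA = [-4.2051 1.5385; -0.7692 -0.2308]
A−BK = [0.5128 0.1538; -0.6154 -0.8846]
AᵀP(A−BK) = [13.0256 -1.6923; -1.6923 3.6923]
P' = Q + AᵀP(A−BK) = [21.0256 1.3077; 1.3077 5.9423]
tr(P') = 26.9679

-4.2051 1.5385 -0.7692 -0.2308


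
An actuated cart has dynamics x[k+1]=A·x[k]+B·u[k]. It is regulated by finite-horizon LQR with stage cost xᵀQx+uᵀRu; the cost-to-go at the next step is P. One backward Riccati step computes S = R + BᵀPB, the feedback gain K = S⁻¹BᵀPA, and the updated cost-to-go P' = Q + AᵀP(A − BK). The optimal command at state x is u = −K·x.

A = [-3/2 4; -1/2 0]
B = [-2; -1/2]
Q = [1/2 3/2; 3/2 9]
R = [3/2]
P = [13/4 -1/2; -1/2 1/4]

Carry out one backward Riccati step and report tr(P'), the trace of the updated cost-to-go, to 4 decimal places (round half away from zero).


BᵀP = [-6.2500 0.8750]
S = R + BᵀPB = [3/2] + [12.0625] = [13.5625]
BᵀPA = [8.9375 -25.0000]
K = S⁻¹·BᵀPA = [0.6590 -1.8433]
A−BK = [-0.1820 0.3134; -0.1705 -0.9217]
AᵀP(A−BK) = [0.7353 -2.0253; -2.0253 5.9171]
P' = Q + AᵀP(A−BK) = [1.2353 -0.5253; -0.5253 14.9171]
tr(P') = 16.1524

16.1524


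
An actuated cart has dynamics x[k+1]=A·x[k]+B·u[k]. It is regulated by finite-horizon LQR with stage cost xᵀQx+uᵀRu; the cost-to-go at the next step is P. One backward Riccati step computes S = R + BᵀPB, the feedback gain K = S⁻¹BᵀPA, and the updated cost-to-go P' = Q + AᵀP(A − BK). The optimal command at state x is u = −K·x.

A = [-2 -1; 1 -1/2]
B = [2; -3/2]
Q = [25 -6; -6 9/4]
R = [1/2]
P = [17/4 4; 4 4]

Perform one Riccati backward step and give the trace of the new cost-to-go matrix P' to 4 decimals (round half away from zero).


BᵀP = [2.5000 2.0000]
S = R + BᵀPB = [1/2] + [2.0000] = [2.5000]
BᵀPA = [-3.0000 -3.5000]
K = S⁻¹·BᵀPA = [-1.2000 -1.4000]
A−BK = [0.4000 1.8000; -0.8000 -2.6000]
AᵀP(A−BK) = [1.4000 2.3000; 2.3000 4.3500]
P' = Q + AᵀP(A−BK) = [26.4000 -3.7000; -3.7000 6.6000]
tr(P') = 33.0000

33.0000
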